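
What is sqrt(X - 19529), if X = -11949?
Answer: I*sqrt(31478) ≈ 177.42*I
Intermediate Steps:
sqrt(X - 19529) = sqrt(-11949 - 19529) = sqrt(-31478) = I*sqrt(31478)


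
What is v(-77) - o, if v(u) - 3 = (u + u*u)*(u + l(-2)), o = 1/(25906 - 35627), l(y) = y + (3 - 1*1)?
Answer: -4380292320/9721 ≈ -4.5060e+5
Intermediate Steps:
l(y) = 2 + y (l(y) = y + (3 - 1) = y + 2 = 2 + y)
o = -1/9721 (o = 1/(-9721) = -1/9721 ≈ -0.00010287)
v(u) = 3 + u*(u + u²) (v(u) = 3 + (u + u*u)*(u + (2 - 2)) = 3 + (u + u²)*(u + 0) = 3 + (u + u²)*u = 3 + u*(u + u²))
v(-77) - o = (3 + (-77)² + (-77)³) - 1*(-1/9721) = (3 + 5929 - 456533) + 1/9721 = -450601 + 1/9721 = -4380292320/9721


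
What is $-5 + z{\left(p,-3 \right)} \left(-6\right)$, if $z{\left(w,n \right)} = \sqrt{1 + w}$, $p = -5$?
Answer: $-5 - 12 i \approx -5.0 - 12.0 i$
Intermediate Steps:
$-5 + z{\left(p,-3 \right)} \left(-6\right) = -5 + \sqrt{1 - 5} \left(-6\right) = -5 + \sqrt{-4} \left(-6\right) = -5 + 2 i \left(-6\right) = -5 - 12 i$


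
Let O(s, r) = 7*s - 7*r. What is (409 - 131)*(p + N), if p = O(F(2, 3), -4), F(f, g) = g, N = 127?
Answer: 48928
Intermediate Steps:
O(s, r) = -7*r + 7*s
p = 49 (p = -7*(-4) + 7*3 = 28 + 21 = 49)
(409 - 131)*(p + N) = (409 - 131)*(49 + 127) = 278*176 = 48928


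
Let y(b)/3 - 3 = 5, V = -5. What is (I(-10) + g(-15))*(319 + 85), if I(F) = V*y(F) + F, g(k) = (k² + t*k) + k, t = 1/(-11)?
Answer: 361580/11 ≈ 32871.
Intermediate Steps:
y(b) = 24 (y(b) = 9 + 3*5 = 9 + 15 = 24)
t = -1/11 (t = 1*(-1/11) = -1/11 ≈ -0.090909)
g(k) = k² + 10*k/11 (g(k) = (k² - k/11) + k = k² + 10*k/11)
I(F) = -120 + F (I(F) = -5*24 + F = -120 + F)
(I(-10) + g(-15))*(319 + 85) = ((-120 - 10) + (1/11)*(-15)*(10 + 11*(-15)))*(319 + 85) = (-130 + (1/11)*(-15)*(10 - 165))*404 = (-130 + (1/11)*(-15)*(-155))*404 = (-130 + 2325/11)*404 = (895/11)*404 = 361580/11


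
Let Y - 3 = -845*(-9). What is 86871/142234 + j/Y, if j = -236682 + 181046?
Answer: -453276016/67632267 ≈ -6.7021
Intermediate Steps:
Y = 7608 (Y = 3 - 845*(-9) = 3 + 7605 = 7608)
j = -55636
86871/142234 + j/Y = 86871/142234 - 55636/7608 = 86871*(1/142234) - 55636*1/7608 = 86871/142234 - 13909/1902 = -453276016/67632267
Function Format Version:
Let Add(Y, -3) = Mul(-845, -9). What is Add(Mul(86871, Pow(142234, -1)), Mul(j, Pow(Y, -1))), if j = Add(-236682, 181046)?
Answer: Rational(-453276016, 67632267) ≈ -6.7021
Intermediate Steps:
Y = 7608 (Y = Add(3, Mul(-845, -9)) = Add(3, 7605) = 7608)
j = -55636
Add(Mul(86871, Pow(142234, -1)), Mul(j, Pow(Y, -1))) = Add(Mul(86871, Pow(142234, -1)), Mul(-55636, Pow(7608, -1))) = Add(Mul(86871, Rational(1, 142234)), Mul(-55636, Rational(1, 7608))) = Add(Rational(86871, 142234), Rational(-13909, 1902)) = Rational(-453276016, 67632267)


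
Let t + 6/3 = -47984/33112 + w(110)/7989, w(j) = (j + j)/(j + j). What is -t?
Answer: 114046825/33066471 ≈ 3.4490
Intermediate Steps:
w(j) = 1 (w(j) = (2*j)/((2*j)) = (2*j)*(1/(2*j)) = 1)
t = -114046825/33066471 (t = -2 + (-47984/33112 + 1/7989) = -2 + (-47984*1/33112 + 1*(1/7989)) = -2 + (-5998/4139 + 1/7989) = -2 - 47913883/33066471 = -114046825/33066471 ≈ -3.4490)
-t = -1*(-114046825/33066471) = 114046825/33066471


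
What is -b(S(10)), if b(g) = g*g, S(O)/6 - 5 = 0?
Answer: -900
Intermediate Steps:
S(O) = 30 (S(O) = 30 + 6*0 = 30 + 0 = 30)
b(g) = g²
-b(S(10)) = -1*30² = -1*900 = -900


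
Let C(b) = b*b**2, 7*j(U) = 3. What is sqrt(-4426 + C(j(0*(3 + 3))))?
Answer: I*sqrt(10626637)/49 ≈ 66.528*I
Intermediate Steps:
j(U) = 3/7 (j(U) = (1/7)*3 = 3/7)
C(b) = b**3
sqrt(-4426 + C(j(0*(3 + 3)))) = sqrt(-4426 + (3/7)**3) = sqrt(-4426 + 27/343) = sqrt(-1518091/343) = I*sqrt(10626637)/49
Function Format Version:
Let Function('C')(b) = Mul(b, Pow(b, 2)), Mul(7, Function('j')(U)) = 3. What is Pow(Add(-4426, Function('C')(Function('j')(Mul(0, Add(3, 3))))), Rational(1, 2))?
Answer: Mul(Rational(1, 49), I, Pow(10626637, Rational(1, 2))) ≈ Mul(66.528, I)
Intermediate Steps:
Function('j')(U) = Rational(3, 7) (Function('j')(U) = Mul(Rational(1, 7), 3) = Rational(3, 7))
Function('C')(b) = Pow(b, 3)
Pow(Add(-4426, Function('C')(Function('j')(Mul(0, Add(3, 3))))), Rational(1, 2)) = Pow(Add(-4426, Pow(Rational(3, 7), 3)), Rational(1, 2)) = Pow(Add(-4426, Rational(27, 343)), Rational(1, 2)) = Pow(Rational(-1518091, 343), Rational(1, 2)) = Mul(Rational(1, 49), I, Pow(10626637, Rational(1, 2)))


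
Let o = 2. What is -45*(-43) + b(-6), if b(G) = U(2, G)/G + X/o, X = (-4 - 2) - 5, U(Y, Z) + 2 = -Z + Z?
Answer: 11579/6 ≈ 1929.8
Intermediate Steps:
U(Y, Z) = -2 (U(Y, Z) = -2 + (-Z + Z) = -2 + 0 = -2)
X = -11 (X = -6 - 5 = -11)
b(G) = -11/2 - 2/G (b(G) = -2/G - 11/2 = -11/2 - 2/G)
-45*(-43) + b(-6) = -45*(-43) + (-11/2 - 2/(-6)) = 1935 + (-11/2 - 2*(-⅙)) = 1935 + (-11/2 + ⅓) = 1935 - 31/6 = 11579/6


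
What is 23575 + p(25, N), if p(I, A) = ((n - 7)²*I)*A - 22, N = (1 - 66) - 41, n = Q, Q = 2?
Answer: -42697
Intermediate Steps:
n = 2
N = -106 (N = -65 - 41 = -106)
p(I, A) = -22 + 25*A*I (p(I, A) = ((2 - 7)²*I)*A - 22 = ((-5)²*I)*A - 22 = (25*I)*A - 22 = 25*A*I - 22 = -22 + 25*A*I)
23575 + p(25, N) = 23575 + (-22 + 25*(-106)*25) = 23575 + (-22 - 66250) = 23575 - 66272 = -42697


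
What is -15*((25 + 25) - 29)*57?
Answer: -17955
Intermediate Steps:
-15*((25 + 25) - 29)*57 = -15*(50 - 29)*57 = -15*21*57 = -315*57 = -17955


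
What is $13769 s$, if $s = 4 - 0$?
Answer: $55076$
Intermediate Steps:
$s = 4$ ($s = 4 + 0 = 4$)
$13769 s = 13769 \cdot 4 = 55076$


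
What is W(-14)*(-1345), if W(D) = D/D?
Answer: -1345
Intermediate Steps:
W(D) = 1
W(-14)*(-1345) = 1*(-1345) = -1345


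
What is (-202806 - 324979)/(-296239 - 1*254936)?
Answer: 105557/110235 ≈ 0.95756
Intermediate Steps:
(-202806 - 324979)/(-296239 - 1*254936) = -527785/(-296239 - 254936) = -527785/(-551175) = -527785*(-1/551175) = 105557/110235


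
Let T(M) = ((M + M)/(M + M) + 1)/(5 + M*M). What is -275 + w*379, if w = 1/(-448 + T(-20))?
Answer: -50048945/181438 ≈ -275.85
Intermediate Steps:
T(M) = 2/(5 + M²) (T(M) = ((2*M)/((2*M)) + 1)/(5 + M²) = ((2*M)*(1/(2*M)) + 1)/(5 + M²) = (1 + 1)/(5 + M²) = 2/(5 + M²))
w = -405/181438 (w = 1/(-448 + 2/(5 + (-20)²)) = 1/(-448 + 2/(5 + 400)) = 1/(-448 + 2/405) = 1/(-181438/405) = -405/181438 ≈ -0.0022322)
-275 + w*379 = -275 - 405/181438*379 = -275 - 153495/181438 = -50048945/181438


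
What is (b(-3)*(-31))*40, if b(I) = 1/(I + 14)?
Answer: -1240/11 ≈ -112.73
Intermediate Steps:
b(I) = 1/(14 + I)
(b(-3)*(-31))*40 = (-31/(14 - 3))*40 = (-31/11)*40 = ((1/11)*(-31))*40 = -31/11*40 = -1240/11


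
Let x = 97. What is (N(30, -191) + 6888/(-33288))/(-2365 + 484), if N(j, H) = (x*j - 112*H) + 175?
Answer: -33949312/2608947 ≈ -13.013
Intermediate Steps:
N(j, H) = 175 - 112*H + 97*j (N(j, H) = (97*j - 112*H) + 175 = (-112*H + 97*j) + 175 = 175 - 112*H + 97*j)
(N(30, -191) + 6888/(-33288))/(-2365 + 484) = ((175 - 112*(-191) + 97*30) + 6888/(-33288))/(-2365 + 484) = ((175 + 21392 + 2910) + 6888*(-1/33288))/(-1881) = (24477 - 287/1387)*(-1/1881) = (33949312/1387)*(-1/1881) = -33949312/2608947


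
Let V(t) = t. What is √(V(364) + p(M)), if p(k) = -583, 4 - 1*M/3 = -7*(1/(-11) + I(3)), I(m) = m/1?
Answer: I*√219 ≈ 14.799*I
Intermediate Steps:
I(m) = m (I(m) = m*1 = m)
M = 804/11 (M = 12 - (-21)*(1/(-11) + 3) = 12 - (-21)*(-1/11 + 3) = 12 - (-21)*32/11 = 12 - 3*(-224/11) = 12 + 672/11 = 804/11 ≈ 73.091)
√(V(364) + p(M)) = √(364 - 583) = √(-219) = I*√219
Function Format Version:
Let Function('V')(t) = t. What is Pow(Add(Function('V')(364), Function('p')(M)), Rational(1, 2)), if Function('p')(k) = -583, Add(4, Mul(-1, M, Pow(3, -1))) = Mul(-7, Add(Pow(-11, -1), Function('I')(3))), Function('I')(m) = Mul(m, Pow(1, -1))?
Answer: Mul(I, Pow(219, Rational(1, 2))) ≈ Mul(14.799, I)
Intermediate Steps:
Function('I')(m) = m (Function('I')(m) = Mul(m, 1) = m)
M = Rational(804, 11) (M = Add(12, Mul(-3, Mul(-7, Add(Pow(-11, -1), 3)))) = Add(12, Mul(-3, Mul(-7, Add(Rational(-1, 11), 3)))) = Add(12, Mul(-3, Mul(-7, Rational(32, 11)))) = Add(12, Mul(-3, Rational(-224, 11))) = Add(12, Rational(672, 11)) = Rational(804, 11) ≈ 73.091)
Pow(Add(Function('V')(364), Function('p')(M)), Rational(1, 2)) = Pow(Add(364, -583), Rational(1, 2)) = Pow(-219, Rational(1, 2)) = Mul(I, Pow(219, Rational(1, 2)))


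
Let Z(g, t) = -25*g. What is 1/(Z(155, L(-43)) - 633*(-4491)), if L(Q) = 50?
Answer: 1/2838928 ≈ 3.5225e-7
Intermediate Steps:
1/(Z(155, L(-43)) - 633*(-4491)) = 1/(-25*155 - 633*(-4491)) = 1/(-3875 + 2842803) = 1/2838928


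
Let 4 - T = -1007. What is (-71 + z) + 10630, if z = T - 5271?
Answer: 6299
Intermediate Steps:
T = 1011 (T = 4 - 1*(-1007) = 4 + 1007 = 1011)
z = -4260 (z = 1011 - 5271 = -4260)
(-71 + z) + 10630 = (-71 - 4260) + 10630 = -4331 + 10630 = 6299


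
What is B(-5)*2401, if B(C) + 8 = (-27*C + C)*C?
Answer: -1579858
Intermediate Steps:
B(C) = -8 - 26*C**2 (B(C) = -8 + (-27*C + C)*C = -8 + (-26*C)*C = -8 - 26*C**2)
B(-5)*2401 = (-8 - 26*(-5)**2)*2401 = (-8 - 26*25)*2401 = (-8 - 650)*2401 = -658*2401 = -1579858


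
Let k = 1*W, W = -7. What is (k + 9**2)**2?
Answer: 5476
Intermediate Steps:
k = -7 (k = 1*(-7) = -7)
(k + 9**2)**2 = (-7 + 9**2)**2 = (-7 + 81)**2 = 74**2 = 5476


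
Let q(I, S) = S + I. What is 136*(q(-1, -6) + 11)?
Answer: 544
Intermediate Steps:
q(I, S) = I + S
136*(q(-1, -6) + 11) = 136*((-1 - 6) + 11) = 136*(-7 + 11) = 136*4 = 544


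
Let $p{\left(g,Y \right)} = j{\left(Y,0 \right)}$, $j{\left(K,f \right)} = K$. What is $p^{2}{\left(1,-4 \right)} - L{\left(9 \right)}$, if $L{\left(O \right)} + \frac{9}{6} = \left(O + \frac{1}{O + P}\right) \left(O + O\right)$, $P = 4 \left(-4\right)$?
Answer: $- \frac{1987}{14} \approx -141.93$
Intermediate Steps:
$P = -16$
$p{\left(g,Y \right)} = Y$
$L{\left(O \right)} = - \frac{3}{2} + 2 O \left(O + \frac{1}{-16 + O}\right)$ ($L{\left(O \right)} = - \frac{3}{2} + \left(O + \frac{1}{O - 16}\right) \left(O + O\right) = - \frac{3}{2} + \left(O + \frac{1}{-16 + O}\right) 2 O = - \frac{3}{2} + 2 O \left(O + \frac{1}{-16 + O}\right)$)
$p^{2}{\left(1,-4 \right)} - L{\left(9 \right)} = \left(-4\right)^{2} - \frac{48 + 9 - 64 \cdot 9^{2} + 4 \cdot 9^{3}}{2 \left(-16 + 9\right)} = 16 - \frac{48 + 9 - 5184 + 4 \cdot 729}{2 \left(-7\right)} = 16 - \frac{1}{2} \left(- \frac{1}{7}\right) \left(48 + 9 - 5184 + 2916\right) = 16 - \frac{1}{2} \left(- \frac{1}{7}\right) \left(-2211\right) = 16 - \frac{2211}{14} = - \frac{1987}{14}$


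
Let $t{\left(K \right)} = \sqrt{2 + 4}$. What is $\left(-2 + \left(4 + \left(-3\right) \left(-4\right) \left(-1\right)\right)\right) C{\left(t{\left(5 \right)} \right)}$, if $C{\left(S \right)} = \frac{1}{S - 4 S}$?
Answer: $\frac{5 \sqrt{6}}{9} \approx 1.3608$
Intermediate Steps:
$t{\left(K \right)} = \sqrt{6}$
$C{\left(S \right)} = - \frac{1}{3 S}$ ($C{\left(S \right)} = \frac{1}{\left(-3\right) S} = - \frac{1}{3 S}$)
$\left(-2 + \left(4 + \left(-3\right) \left(-4\right) \left(-1\right)\right)\right) C{\left(t{\left(5 \right)} \right)} = \left(-2 + \left(4 + \left(-3\right) \left(-4\right) \left(-1\right)\right)\right) \left(- \frac{1}{3 \sqrt{6}}\right) = \left(-2 + \left(4 + 12 \left(-1\right)\right)\right) \left(- \frac{\frac{1}{6} \sqrt{6}}{3}\right) = \left(-2 + \left(4 - 12\right)\right) \left(- \frac{\sqrt{6}}{18}\right) = \left(-2 - 8\right) \left(- \frac{\sqrt{6}}{18}\right) = - 10 \left(- \frac{\sqrt{6}}{18}\right) = \frac{5 \sqrt{6}}{9}$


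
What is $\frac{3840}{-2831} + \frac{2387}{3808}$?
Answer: $- \frac{1123589}{1540064} \approx -0.72957$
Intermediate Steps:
$\frac{3840}{-2831} + \frac{2387}{3808} = 3840 \left(- \frac{1}{2831}\right) + 2387 \cdot \frac{1}{3808} = - \frac{3840}{2831} + \frac{341}{544} = - \frac{1123589}{1540064}$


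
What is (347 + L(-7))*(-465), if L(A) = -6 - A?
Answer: -161820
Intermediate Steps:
(347 + L(-7))*(-465) = (347 + (-6 - 1*(-7)))*(-465) = (347 + (-6 + 7))*(-465) = (347 + 1)*(-465) = 348*(-465) = -161820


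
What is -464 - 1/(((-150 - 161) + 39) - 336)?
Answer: -282111/608 ≈ -464.00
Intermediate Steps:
-464 - 1/(((-150 - 161) + 39) - 336) = -464 - 1/((-311 + 39) - 336) = -464 - 1/(-272 - 336) = -464 - 1/(-608) = -464 - 1*(-1/608) = -464 + 1/608 = -282111/608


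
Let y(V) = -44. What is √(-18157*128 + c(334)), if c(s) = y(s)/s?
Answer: I*√64816717018/167 ≈ 1524.5*I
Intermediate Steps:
c(s) = -44/s
√(-18157*128 + c(334)) = √(-18157*128 - 44/334) = √(-2324096 - 44*1/334) = √(-2324096 - 22/167) = √(-388124054/167) = I*√64816717018/167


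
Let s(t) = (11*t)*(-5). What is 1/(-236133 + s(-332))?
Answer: -1/217873 ≈ -4.5898e-6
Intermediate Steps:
s(t) = -55*t
1/(-236133 + s(-332)) = 1/(-236133 - 55*(-332)) = 1/(-236133 + 18260) = 1/(-217873) = -1/217873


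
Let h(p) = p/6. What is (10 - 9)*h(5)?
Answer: ⅚ ≈ 0.83333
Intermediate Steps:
h(p) = p/6 (h(p) = p*(⅙) = p/6)
(10 - 9)*h(5) = (10 - 9)*((⅙)*5) = 1*(⅚) = ⅚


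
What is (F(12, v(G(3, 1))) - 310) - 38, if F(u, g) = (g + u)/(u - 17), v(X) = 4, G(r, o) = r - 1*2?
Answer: -1756/5 ≈ -351.20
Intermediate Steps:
G(r, o) = -2 + r (G(r, o) = r - 2 = -2 + r)
F(u, g) = (g + u)/(-17 + u)
(F(12, v(G(3, 1))) - 310) - 38 = ((4 + 12)/(-17 + 12) - 310) - 38 = (16/(-5) - 310) - 38 = (-⅕*16 - 310) - 38 = (-16/5 - 310) - 38 = -1566/5 - 38 = -1756/5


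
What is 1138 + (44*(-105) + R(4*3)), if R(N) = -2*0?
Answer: -3482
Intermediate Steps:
R(N) = 0
1138 + (44*(-105) + R(4*3)) = 1138 + (44*(-105) + 0) = 1138 + (-4620 + 0) = 1138 - 4620 = -3482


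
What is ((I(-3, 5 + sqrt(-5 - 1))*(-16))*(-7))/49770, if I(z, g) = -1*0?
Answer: 0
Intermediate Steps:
I(z, g) = 0
((I(-3, 5 + sqrt(-5 - 1))*(-16))*(-7))/49770 = ((0*(-16))*(-7))/49770 = (0*(-7))*(1/49770) = 0*(1/49770) = 0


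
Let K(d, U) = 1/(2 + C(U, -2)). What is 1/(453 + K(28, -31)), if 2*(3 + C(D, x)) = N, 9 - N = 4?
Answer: 3/1361 ≈ 0.0022043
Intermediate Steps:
N = 5 (N = 9 - 1*4 = 9 - 4 = 5)
C(D, x) = -1/2 (C(D, x) = -3 + (1/2)*5 = -3 + 5/2 = -1/2)
K(d, U) = 2/3 (K(d, U) = 1/(2 - 1/2) = 1/(3/2) = 2/3)
1/(453 + K(28, -31)) = 1/(453 + 2/3) = 1/(1361/3) = 3/1361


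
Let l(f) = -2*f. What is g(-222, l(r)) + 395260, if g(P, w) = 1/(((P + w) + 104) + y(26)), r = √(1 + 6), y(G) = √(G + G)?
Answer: (-46640679/2 - 395260*√7 + 395260*√13)/(-59 + √13 - √7) ≈ 3.9526e+5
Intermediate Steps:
y(G) = √2*√G (y(G) = √(2*G) = √2*√G)
r = √7 ≈ 2.6458
g(P, w) = 1/(104 + P + w + 2*√13) (g(P, w) = 1/(((P + w) + 104) + √2*√26) = 1/((104 + P + w) + 2*√13) = 1/(104 + P + w + 2*√13))
g(-222, l(r)) + 395260 = 1/(104 - 222 - 2*√7 + 2*√13) + 395260 = 1/(-118 - 2*√7 + 2*√13) + 395260 = 395260 + 1/(-118 - 2*√7 + 2*√13)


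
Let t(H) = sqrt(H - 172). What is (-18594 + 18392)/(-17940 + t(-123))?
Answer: 724776/64368779 + 202*I*sqrt(295)/321843895 ≈ 0.01126 + 1.078e-5*I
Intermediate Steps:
t(H) = sqrt(-172 + H)
(-18594 + 18392)/(-17940 + t(-123)) = (-18594 + 18392)/(-17940 + sqrt(-172 - 123)) = -202/(-17940 + sqrt(-295)) = -202/(-17940 + I*sqrt(295))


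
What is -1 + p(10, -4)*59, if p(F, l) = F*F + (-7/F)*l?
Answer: 30321/5 ≈ 6064.2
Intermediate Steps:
p(F, l) = F² - 7*l/F
-1 + p(10, -4)*59 = -1 + ((10³ - 7*(-4))/10)*59 = -1 + ((1000 + 28)/10)*59 = -1 + ((⅒)*1028)*59 = -1 + (514/5)*59 = -1 + 30326/5 = 30321/5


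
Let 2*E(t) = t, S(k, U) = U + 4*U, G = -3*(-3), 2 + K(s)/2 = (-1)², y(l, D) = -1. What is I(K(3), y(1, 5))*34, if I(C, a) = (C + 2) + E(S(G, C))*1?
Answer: -170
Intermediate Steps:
K(s) = -2 (K(s) = -4 + 2*(-1)² = -4 + 2*1 = -4 + 2 = -2)
G = 9
S(k, U) = 5*U
E(t) = t/2
I(C, a) = 2 + 7*C/2 (I(C, a) = (C + 2) + ((5*C)/2)*1 = (2 + C) + (5*C/2)*1 = (2 + C) + 5*C/2 = 2 + 7*C/2)
I(K(3), y(1, 5))*34 = (2 + (7/2)*(-2))*34 = (2 - 7)*34 = -5*34 = -170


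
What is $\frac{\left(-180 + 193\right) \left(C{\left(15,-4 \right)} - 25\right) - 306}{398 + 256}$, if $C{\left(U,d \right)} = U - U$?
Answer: $- \frac{631}{654} \approx -0.96483$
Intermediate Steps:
$C{\left(U,d \right)} = 0$
$\frac{\left(-180 + 193\right) \left(C{\left(15,-4 \right)} - 25\right) - 306}{398 + 256} = \frac{\left(-180 + 193\right) \left(0 - 25\right) - 306}{398 + 256} = \frac{13 \left(-25\right) - 306}{654} = \left(-325 - 306\right) \frac{1}{654} = \left(-631\right) \frac{1}{654} = - \frac{631}{654}$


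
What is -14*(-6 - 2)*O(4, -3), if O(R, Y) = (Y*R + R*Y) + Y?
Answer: -3024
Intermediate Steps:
O(R, Y) = Y + 2*R*Y (O(R, Y) = (R*Y + R*Y) + Y = 2*R*Y + Y = Y + 2*R*Y)
-14*(-6 - 2)*O(4, -3) = -14*(-6 - 2)*(-3*(1 + 2*4)) = -(-112)*(-3*(1 + 8)) = -(-112)*(-3*9) = -(-112)*(-27) = -14*216 = -3024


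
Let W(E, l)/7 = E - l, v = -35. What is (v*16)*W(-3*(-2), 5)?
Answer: -3920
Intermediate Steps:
W(E, l) = -7*l + 7*E (W(E, l) = 7*(E - l) = -7*l + 7*E)
(v*16)*W(-3*(-2), 5) = (-35*16)*(-7*5 + 7*(-3*(-2))) = -560*(-35 + 7*6) = -560*(-35 + 42) = -560*7 = -3920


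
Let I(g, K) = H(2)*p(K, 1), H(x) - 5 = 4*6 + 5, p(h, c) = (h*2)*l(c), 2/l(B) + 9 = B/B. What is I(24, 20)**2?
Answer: 115600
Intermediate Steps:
l(B) = -1/4 (l(B) = 2/(-9 + B/B) = 2/(-9 + 1) = 2/(-8) = 2*(-1/8) = -1/4)
p(h, c) = -h/2 (p(h, c) = (h*2)*(-1/4) = (2*h)*(-1/4) = -h/2)
H(x) = 34 (H(x) = 5 + (4*6 + 5) = 5 + (24 + 5) = 5 + 29 = 34)
I(g, K) = -17*K (I(g, K) = 34*(-K/2) = -17*K)
I(24, 20)**2 = (-17*20)**2 = (-340)**2 = 115600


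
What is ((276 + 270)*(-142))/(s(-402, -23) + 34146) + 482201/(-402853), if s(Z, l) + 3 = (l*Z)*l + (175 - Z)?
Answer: -27283941371/35841428557 ≈ -0.76124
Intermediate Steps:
s(Z, l) = 172 - Z + Z*l**2 (s(Z, l) = -3 + ((l*Z)*l + (175 - Z)) = -3 + ((Z*l)*l + (175 - Z)) = -3 + (Z*l**2 + (175 - Z)) = -3 + (175 - Z + Z*l**2) = 172 - Z + Z*l**2)
((276 + 270)*(-142))/(s(-402, -23) + 34146) + 482201/(-402853) = ((276 + 270)*(-142))/((172 - 1*(-402) - 402*(-23)**2) + 34146) + 482201/(-402853) = (546*(-142))/((172 + 402 - 402*529) + 34146) + 482201*(-1/402853) = -77532/((172 + 402 - 212658) + 34146) - 482201/402853 = -77532/(-212084 + 34146) - 482201/402853 = -77532/(-177938) - 482201/402853 = -77532*(-1/177938) - 482201/402853 = 38766/88969 - 482201/402853 = -27283941371/35841428557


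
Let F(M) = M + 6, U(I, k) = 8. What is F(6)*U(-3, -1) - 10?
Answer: 86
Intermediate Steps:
F(M) = 6 + M
F(6)*U(-3, -1) - 10 = (6 + 6)*8 - 10 = 12*8 - 10 = 96 - 10 = 86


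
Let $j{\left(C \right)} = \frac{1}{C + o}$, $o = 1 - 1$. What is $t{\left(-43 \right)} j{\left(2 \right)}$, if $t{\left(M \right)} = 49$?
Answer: $\frac{49}{2} \approx 24.5$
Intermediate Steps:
$o = 0$ ($o = 1 - 1 = 0$)
$j{\left(C \right)} = \frac{1}{C}$ ($j{\left(C \right)} = \frac{1}{C + 0} = \frac{1}{C}$)
$t{\left(-43 \right)} j{\left(2 \right)} = \frac{49}{2}$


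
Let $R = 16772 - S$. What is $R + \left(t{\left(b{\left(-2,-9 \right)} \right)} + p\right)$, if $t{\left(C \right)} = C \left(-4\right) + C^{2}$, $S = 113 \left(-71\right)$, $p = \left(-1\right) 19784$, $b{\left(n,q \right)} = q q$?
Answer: $11248$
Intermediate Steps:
$b{\left(n,q \right)} = q^{2}$
$p = -19784$
$S = -8023$
$t{\left(C \right)} = C^{2} - 4 C$ ($t{\left(C \right)} = - 4 C + C^{2} = C^{2} - 4 C$)
$R = 24795$ ($R = 16772 - -8023 = 16772 + 8023 = 24795$)
$R + \left(t{\left(b{\left(-2,-9 \right)} \right)} + p\right) = 24795 - \left(19784 - \left(-9\right)^{2} \left(-4 + \left(-9\right)^{2}\right)\right) = 24795 - \left(19784 - 81 \left(-4 + 81\right)\right) = 24795 + \left(81 \cdot 77 - 19784\right) = 24795 + \left(6237 - 19784\right) = 24795 - 13547 = 11248$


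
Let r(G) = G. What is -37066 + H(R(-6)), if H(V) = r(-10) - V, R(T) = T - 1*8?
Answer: -37062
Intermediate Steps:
R(T) = -8 + T (R(T) = T - 8 = -8 + T)
H(V) = -10 - V
-37066 + H(R(-6)) = -37066 + (-10 - (-8 - 6)) = -37066 + (-10 - 1*(-14)) = -37066 + (-10 + 14) = -37066 + 4 = -37062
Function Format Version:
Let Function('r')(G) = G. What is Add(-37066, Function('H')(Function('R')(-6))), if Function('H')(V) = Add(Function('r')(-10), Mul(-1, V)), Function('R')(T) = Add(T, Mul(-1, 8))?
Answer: -37062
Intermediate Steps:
Function('R')(T) = Add(-8, T) (Function('R')(T) = Add(T, -8) = Add(-8, T))
Function('H')(V) = Add(-10, Mul(-1, V))
Add(-37066, Function('H')(Function('R')(-6))) = Add(-37066, Add(-10, Mul(-1, Add(-8, -6)))) = Add(-37066, Add(-10, Mul(-1, -14))) = Add(-37066, Add(-10, 14)) = Add(-37066, 4) = -37062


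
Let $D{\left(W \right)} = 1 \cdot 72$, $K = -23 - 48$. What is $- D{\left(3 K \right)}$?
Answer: $-72$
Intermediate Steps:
$K = -71$ ($K = -23 - 48 = -71$)
$D{\left(W \right)} = 72$
$- D{\left(3 K \right)} = \left(-1\right) 72 = -72$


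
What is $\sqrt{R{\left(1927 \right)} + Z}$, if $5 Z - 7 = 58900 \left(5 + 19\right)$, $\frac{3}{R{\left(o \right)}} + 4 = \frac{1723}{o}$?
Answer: $\frac{\sqrt{1125234395670}}{1995} \approx 531.71$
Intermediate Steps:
$R{\left(o \right)} = \frac{3}{-4 + \frac{1723}{o}}$
$Z = \frac{1413607}{5}$ ($Z = \frac{7}{5} + \frac{58900 \left(5 + 19\right)}{5} = \frac{7}{5} + \frac{58900 \cdot 24}{5} = \frac{7}{5} + \frac{1}{5} \cdot 1413600 = \frac{7}{5} + 282720 = \frac{1413607}{5} \approx 2.8272 \cdot 10^{5}$)
$\sqrt{R{\left(1927 \right)} + Z} = \sqrt{\left(-3\right) 1927 \frac{1}{-1723 + 4 \cdot 1927} + \frac{1413607}{5}} = \sqrt{\left(-3\right) 1927 \frac{1}{-1723 + 7708} + \frac{1413607}{5}} = \sqrt{\left(-3\right) 1927 \cdot \frac{1}{5985} + \frac{1413607}{5}} = \sqrt{- \frac{1927}{1995} + \frac{1413607}{5}} = \sqrt{\frac{564027266}{1995}} = \frac{\sqrt{1125234395670}}{1995}$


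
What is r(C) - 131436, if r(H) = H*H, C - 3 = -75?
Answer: -126252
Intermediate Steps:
C = -72 (C = 3 - 75 = -72)
r(H) = H**2
r(C) - 131436 = (-72)**2 - 131436 = 5184 - 131436 = -126252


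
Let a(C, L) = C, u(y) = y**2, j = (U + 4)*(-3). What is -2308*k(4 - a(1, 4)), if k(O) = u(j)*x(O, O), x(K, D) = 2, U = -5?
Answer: -41544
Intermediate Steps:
j = 3 (j = (-5 + 4)*(-3) = -1*(-3) = 3)
k(O) = 18 (k(O) = 3**2*2 = 9*2 = 18)
-2308*k(4 - a(1, 4)) = -2308*18 = -41544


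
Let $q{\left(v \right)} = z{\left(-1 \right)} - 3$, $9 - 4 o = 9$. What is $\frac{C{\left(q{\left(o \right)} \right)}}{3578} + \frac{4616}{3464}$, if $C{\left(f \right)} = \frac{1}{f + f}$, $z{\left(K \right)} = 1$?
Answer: $\frac{8257591}{6197096} \approx 1.3325$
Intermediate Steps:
$o = 0$ ($o = \frac{9}{4} - \frac{9}{4} = 0$)
$q{\left(v \right)} = -2$ ($q{\left(v \right)} = 1 - 3 = -2$)
$C{\left(f \right)} = \frac{1}{2 f}$
$\frac{C{\left(q{\left(o \right)} \right)}}{3578} + \frac{4616}{3464} = \frac{\frac{1}{2} \frac{1}{-2}}{3578} + \frac{4616}{3464} = \frac{1}{2} \left(- \frac{1}{2}\right) \frac{1}{3578} + 4616 \cdot \frac{1}{3464} = \left(- \frac{1}{4}\right) \frac{1}{3578} + \frac{577}{433} = - \frac{1}{14312} + \frac{577}{433} = \frac{8257591}{6197096}$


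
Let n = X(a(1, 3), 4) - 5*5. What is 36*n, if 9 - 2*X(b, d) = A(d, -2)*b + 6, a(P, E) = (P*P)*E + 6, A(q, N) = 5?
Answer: -1656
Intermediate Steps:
a(P, E) = 6 + E*P**2 (a(P, E) = P**2*E + 6 = E*P**2 + 6 = 6 + E*P**2)
X(b, d) = 3/2 - 5*b/2 (X(b, d) = 9/2 - (5*b + 6)/2 = 9/2 - (6 + 5*b)/2 = 9/2 + (-3 - 5*b/2) = 3/2 - 5*b/2)
n = -46 (n = (3/2 - 5*(6 + 3*1**2)/2) - 5*5 = (3/2 - 5*(6 + 3*1)/2) - 25 = (3/2 - 5*(6 + 3)/2) - 25 = (3/2 - 5/2*9) - 25 = (3/2 - 45/2) - 25 = -21 - 25 = -46)
36*n = 36*(-46) = -1656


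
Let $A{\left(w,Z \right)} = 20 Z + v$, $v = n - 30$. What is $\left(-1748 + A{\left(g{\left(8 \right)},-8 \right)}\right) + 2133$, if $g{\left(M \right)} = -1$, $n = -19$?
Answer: $176$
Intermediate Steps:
$v = -49$ ($v = -19 - 30 = -49$)
$A{\left(w,Z \right)} = -49 + 20 Z$ ($A{\left(w,Z \right)} = 20 Z - 49 = -49 + 20 Z$)
$\left(-1748 + A{\left(g{\left(8 \right)},-8 \right)}\right) + 2133 = \left(-1748 + \left(-49 + 20 \left(-8\right)\right)\right) + 2133 = \left(-1748 - 209\right) + 2133 = -1957 + 2133 = 176$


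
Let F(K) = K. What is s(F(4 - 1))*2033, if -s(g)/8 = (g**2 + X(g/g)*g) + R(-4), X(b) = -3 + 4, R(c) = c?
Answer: -130112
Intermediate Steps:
X(b) = 1
s(g) = 32 - 8*g - 8*g**2 (s(g) = -8*((g**2 + 1*g) - 4) = -8*((g**2 + g) - 4) = -8*((g + g**2) - 4) = -8*(-4 + g + g**2) = 32 - 8*g - 8*g**2)
s(F(4 - 1))*2033 = (32 - 8*(4 - 1) - 8*(4 - 1)**2)*2033 = (32 - 8*3 - 8*3**2)*2033 = (32 - 24 - 8*9)*2033 = (32 - 24 - 72)*2033 = -64*2033 = -130112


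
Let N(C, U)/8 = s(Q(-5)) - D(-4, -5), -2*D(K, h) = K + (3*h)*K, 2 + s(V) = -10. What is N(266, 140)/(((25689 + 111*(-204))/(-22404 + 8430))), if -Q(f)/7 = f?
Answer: -596224/1015 ≈ -587.41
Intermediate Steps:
Q(f) = -7*f
s(V) = -12 (s(V) = -2 - 10 = -12)
D(K, h) = -K/2 - 3*K*h/2 (D(K, h) = -(K + (3*h)*K)/2 = -(K + 3*K*h)/2 = -K/2 - 3*K*h/2)
N(C, U) = 128 (N(C, U) = 8*(-12 - (-1)*(-4)*(1 + 3*(-5))/2) = 8*(-12 - (-1)*(-4)*(1 - 15)/2) = 8*(-12 - (-1)*(-4)*(-14)/2) = 8*(-12 - 1*(-28)) = 8*(-12 + 28) = 8*16 = 128)
N(266, 140)/(((25689 + 111*(-204))/(-22404 + 8430))) = 128/(((25689 + 111*(-204))/(-22404 + 8430))) = 128/(((25689 - 22644)/(-13974))) = 128/((3045*(-1/13974))) = 128/(-1015/4658) = 128*(-4658/1015) = -596224/1015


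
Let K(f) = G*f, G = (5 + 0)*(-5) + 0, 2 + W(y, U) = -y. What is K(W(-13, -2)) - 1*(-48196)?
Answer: 47921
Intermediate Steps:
W(y, U) = -2 - y
G = -25 (G = 5*(-5) + 0 = -25 + 0 = -25)
K(f) = -25*f
K(W(-13, -2)) - 1*(-48196) = -25*(-2 - 1*(-13)) - 1*(-48196) = -25*(-2 + 13) + 48196 = -25*11 + 48196 = -275 + 48196 = 47921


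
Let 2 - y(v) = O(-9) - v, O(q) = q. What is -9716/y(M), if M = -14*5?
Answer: 9716/59 ≈ 164.68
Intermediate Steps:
M = -70
y(v) = 11 + v (y(v) = 2 - (-9 - v) = 2 + (9 + v) = 11 + v)
-9716/y(M) = -9716/(11 - 70) = -9716/(-59) = -9716*(-1/59) = 9716/59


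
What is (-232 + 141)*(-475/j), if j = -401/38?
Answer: -1642550/401 ≈ -4096.1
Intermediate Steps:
j = -401/38 (j = -401*1/38 = -401/38 ≈ -10.553)
(-232 + 141)*(-475/j) = (-232 + 141)*(-475/(-401/38)) = -(-43225)*(-38)/401 = -91*18050/401 = -1642550/401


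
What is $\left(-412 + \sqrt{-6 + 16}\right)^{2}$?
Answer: $\left(412 - \sqrt{10}\right)^{2} \approx 1.6715 \cdot 10^{5}$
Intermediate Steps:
$\left(-412 + \sqrt{-6 + 16}\right)^{2} = \left(-412 + \sqrt{10}\right)^{2}$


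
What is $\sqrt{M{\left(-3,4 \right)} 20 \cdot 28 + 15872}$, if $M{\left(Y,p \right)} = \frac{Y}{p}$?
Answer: $2 \sqrt{3863} \approx 124.31$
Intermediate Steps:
$\sqrt{M{\left(-3,4 \right)} 20 \cdot 28 + 15872} = \sqrt{- \frac{3}{4} \cdot 20 \cdot 28 + 15872} = \sqrt{\left(-3\right) \frac{1}{4} \cdot 20 \cdot 28 + 15872} = \sqrt{\left(- \frac{3}{4}\right) 20 \cdot 28 + 15872} = \sqrt{\left(-15\right) 28 + 15872} = \sqrt{-420 + 15872} = \sqrt{15452} = 2 \sqrt{3863}$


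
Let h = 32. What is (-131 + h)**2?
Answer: 9801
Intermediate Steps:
(-131 + h)**2 = (-131 + 32)**2 = (-99)**2 = 9801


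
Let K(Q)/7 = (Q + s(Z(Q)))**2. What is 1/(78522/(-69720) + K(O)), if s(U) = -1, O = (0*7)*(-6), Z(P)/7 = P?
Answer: 11620/68253 ≈ 0.17025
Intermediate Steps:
Z(P) = 7*P
O = 0 (O = 0*(-6) = 0)
K(Q) = 7*(-1 + Q)**2 (K(Q) = 7*(Q - 1)**2 = 7*(-1 + Q)**2)
1/(78522/(-69720) + K(O)) = 1/(78522/(-69720) + 7*(-1 + 0)**2) = 1/(78522*(-1/69720) + 7*(-1)**2) = 1/(-13087/11620 + 7*1) = 1/(-13087/11620 + 7) = 1/(68253/11620) = 11620/68253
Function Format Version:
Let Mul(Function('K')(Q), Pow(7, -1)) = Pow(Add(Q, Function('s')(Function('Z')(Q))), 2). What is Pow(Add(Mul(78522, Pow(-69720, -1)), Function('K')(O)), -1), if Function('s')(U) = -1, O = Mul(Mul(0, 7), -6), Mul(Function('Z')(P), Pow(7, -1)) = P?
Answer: Rational(11620, 68253) ≈ 0.17025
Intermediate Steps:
Function('Z')(P) = Mul(7, P)
O = 0 (O = Mul(0, -6) = 0)
Function('K')(Q) = Mul(7, Pow(Add(-1, Q), 2)) (Function('K')(Q) = Mul(7, Pow(Add(Q, -1), 2)) = Mul(7, Pow(Add(-1, Q), 2)))
Pow(Add(Mul(78522, Pow(-69720, -1)), Function('K')(O)), -1) = Pow(Add(Mul(78522, Pow(-69720, -1)), Mul(7, Pow(Add(-1, 0), 2))), -1) = Pow(Add(Mul(78522, Rational(-1, 69720)), Mul(7, Pow(-1, 2))), -1) = Pow(Add(Rational(-13087, 11620), Mul(7, 1)), -1) = Pow(Add(Rational(-13087, 11620), 7), -1) = Pow(Rational(68253, 11620), -1) = Rational(11620, 68253)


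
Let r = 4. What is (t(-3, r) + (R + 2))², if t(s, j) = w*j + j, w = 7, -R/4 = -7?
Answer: 3844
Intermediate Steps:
R = 28 (R = -4*(-7) = 28)
t(s, j) = 8*j (t(s, j) = 7*j + j = 8*j)
(t(-3, r) + (R + 2))² = (8*4 + (28 + 2))² = (32 + 30)² = 62² = 3844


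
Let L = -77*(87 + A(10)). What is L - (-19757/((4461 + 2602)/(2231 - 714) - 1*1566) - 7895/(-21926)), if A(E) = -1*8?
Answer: -16662338992559/2733317086 ≈ -6096.0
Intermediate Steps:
A(E) = -8
L = -6083 (L = -77*(87 - 8) = -77*79 = -6083)
L - (-19757/((4461 + 2602)/(2231 - 714) - 1*1566) - 7895/(-21926)) = -6083 - (-19757/((4461 + 2602)/(2231 - 714) - 1*1566) - 7895/(-21926)) = -6083 - (-19757/(7063/1517 - 1566) - 7895*(-1/21926)) = -6083 - (-19757/(7063*(1/1517) - 1566) + 7895/21926) = -6083 - (-19757/(7063/1517 - 1566) + 7895/21926) = -6083 - (-19757/(-2368559/1517) + 7895/21926) = -6083 - (-19757*(-1517/2368559) + 7895/21926) = -6083 - (29971369/2368559 + 7895/21926) = -6083 - 1*35571158421/2733317086 = -6083 - 35571158421/2733317086 = -16662338992559/2733317086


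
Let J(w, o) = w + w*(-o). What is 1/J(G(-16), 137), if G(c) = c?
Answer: 1/2176 ≈ 0.00045956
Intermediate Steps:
J(w, o) = w - o*w
1/J(G(-16), 137) = 1/(-16*(1 - 1*137)) = 1/(-16*(1 - 137)) = 1/(-16*(-136)) = 1/2176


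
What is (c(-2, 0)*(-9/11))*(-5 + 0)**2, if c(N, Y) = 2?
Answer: -450/11 ≈ -40.909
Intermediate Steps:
(c(-2, 0)*(-9/11))*(-5 + 0)**2 = (2*(-9/11))*(-5 + 0)**2 = (2*(-9*1/11))*(-5)**2 = (2*(-9/11))*25 = -18/11*25 = -450/11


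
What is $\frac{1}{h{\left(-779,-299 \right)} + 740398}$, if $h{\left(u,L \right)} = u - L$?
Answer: $\frac{1}{739918} \approx 1.3515 \cdot 10^{-6}$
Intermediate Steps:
$\frac{1}{h{\left(-779,-299 \right)} + 740398} = \frac{1}{\left(-779 - -299\right) + 740398} = \frac{1}{\left(-779 + 299\right) + 740398} = \frac{1}{-480 + 740398} = \frac{1}{739918}$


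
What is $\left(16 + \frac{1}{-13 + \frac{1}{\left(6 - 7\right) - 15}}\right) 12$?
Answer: $\frac{39936}{209} \approx 191.08$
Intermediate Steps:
$\left(16 + \frac{1}{-13 + \frac{1}{\left(6 - 7\right) - 15}}\right) 12 = \left(16 + \frac{1}{-13 + \frac{1}{-1 - 15}}\right) 12 = \left(16 + \frac{1}{-13 + \frac{1}{-16}}\right) 12 = \left(16 + \frac{1}{-13 - \frac{1}{16}}\right) 12 = \left(16 + \frac{1}{- \frac{209}{16}}\right) 12 = \left(16 - \frac{16}{209}\right) 12 = \frac{3328}{209} \cdot 12 = \frac{39936}{209}$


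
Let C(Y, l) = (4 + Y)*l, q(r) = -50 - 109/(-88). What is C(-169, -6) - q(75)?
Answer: 91411/88 ≈ 1038.8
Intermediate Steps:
q(r) = -4291/88 (q(r) = -50 - 109*(-1)/88 = -50 - 1*(-109/88) = -50 + 109/88 = -4291/88)
C(Y, l) = l*(4 + Y)
C(-169, -6) - q(75) = -6*(4 - 169) - 1*(-4291/88) = -6*(-165) + 4291/88 = 990 + 4291/88 = 91411/88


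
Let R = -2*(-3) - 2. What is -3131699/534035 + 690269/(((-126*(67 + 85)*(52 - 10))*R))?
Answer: -10444982079079/1718276837760 ≈ -6.0788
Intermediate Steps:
R = 4 (R = 6 - 2 = 4)
-3131699/534035 + 690269/(((-126*(67 + 85)*(52 - 10))*R)) = -3131699/534035 + 690269/((-126*(67 + 85)*(52 - 10)*4)) = -3131699*1/534035 + 690269/((-19152*42*4)) = -3131699/534035 + 690269/((-126*6384*4)) = -3131699/534035 + 690269/((-804384*4)) = -3131699/534035 + 690269/(-3217536) = -3131699/534035 + 690269*(-1/3217536) = -3131699/534035 - 690269/3217536 = -10444982079079/1718276837760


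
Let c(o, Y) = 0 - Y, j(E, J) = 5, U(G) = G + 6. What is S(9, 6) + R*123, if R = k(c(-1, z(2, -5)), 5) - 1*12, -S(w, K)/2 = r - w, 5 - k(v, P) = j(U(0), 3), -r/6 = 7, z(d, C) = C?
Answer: -1374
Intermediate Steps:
U(G) = 6 + G
r = -42 (r = -6*7 = -42)
c(o, Y) = -Y
k(v, P) = 0 (k(v, P) = 5 - 1*5 = 5 - 5 = 0)
S(w, K) = 84 + 2*w (S(w, K) = -2*(-42 - w) = 84 + 2*w)
R = -12 (R = 0 - 1*12 = 0 - 12 = -12)
S(9, 6) + R*123 = (84 + 2*9) - 12*123 = (84 + 18) - 1476 = 102 - 1476 = -1374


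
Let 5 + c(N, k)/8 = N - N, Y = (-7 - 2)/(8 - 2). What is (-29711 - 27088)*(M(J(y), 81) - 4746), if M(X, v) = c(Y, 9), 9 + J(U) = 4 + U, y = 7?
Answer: 271840014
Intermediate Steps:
J(U) = -5 + U (J(U) = -9 + (4 + U) = -5 + U)
Y = -3/2 (Y = -9/6 = -9*1/6 = -3/2 ≈ -1.5000)
c(N, k) = -40 (c(N, k) = -40 + 8*(N - N) = -40 + 8*0 = -40 + 0 = -40)
M(X, v) = -40
(-29711 - 27088)*(M(J(y), 81) - 4746) = (-29711 - 27088)*(-40 - 4746) = -56799*(-4786) = 271840014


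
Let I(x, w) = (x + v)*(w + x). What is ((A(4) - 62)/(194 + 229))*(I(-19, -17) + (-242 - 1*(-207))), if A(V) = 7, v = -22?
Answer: -79255/423 ≈ -187.36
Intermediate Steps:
I(x, w) = (-22 + x)*(w + x) (I(x, w) = (x - 22)*(w + x) = (-22 + x)*(w + x))
((A(4) - 62)/(194 + 229))*(I(-19, -17) + (-242 - 1*(-207))) = ((7 - 62)/(194 + 229))*(((-19)² - 22*(-17) - 22*(-19) - 17*(-19)) + (-242 - 1*(-207))) = (-55/423)*((361 + 374 + 418 + 323) + (-242 + 207)) = (-55*1/423)*(1476 - 35) = -55/423*1441 = -79255/423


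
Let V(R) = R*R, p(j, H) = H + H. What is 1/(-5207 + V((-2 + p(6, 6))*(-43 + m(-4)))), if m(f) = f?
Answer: 1/215693 ≈ 4.6362e-6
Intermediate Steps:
p(j, H) = 2*H
V(R) = R**2
1/(-5207 + V((-2 + p(6, 6))*(-43 + m(-4)))) = 1/(-5207 + ((-2 + 2*6)*(-43 - 4))**2) = 1/(-5207 + ((-2 + 12)*(-47))**2) = 1/(-5207 + (10*(-47))**2) = 1/(-5207 + (-470)**2) = 1/(-5207 + 220900) = 1/215693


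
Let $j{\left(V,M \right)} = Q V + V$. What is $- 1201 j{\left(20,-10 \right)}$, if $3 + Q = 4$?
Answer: $-48040$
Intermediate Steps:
$Q = 1$ ($Q = -3 + 4 = 1$)
$j{\left(V,M \right)} = 2 V$ ($j{\left(V,M \right)} = 1 V + V = V + V = 2 V$)
$- 1201 j{\left(20,-10 \right)} = - 1201 \cdot 2 \cdot 20 = \left(-1201\right) 40 = -48040$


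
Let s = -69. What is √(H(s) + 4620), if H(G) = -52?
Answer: 2*√1142 ≈ 67.587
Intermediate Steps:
√(H(s) + 4620) = √(-52 + 4620) = √4568 = 2*√1142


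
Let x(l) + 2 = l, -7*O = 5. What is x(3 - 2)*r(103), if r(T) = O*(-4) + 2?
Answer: -34/7 ≈ -4.8571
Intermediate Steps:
O = -5/7 (O = -1/7*5 = -5/7 ≈ -0.71429)
x(l) = -2 + l
r(T) = 34/7 (r(T) = -5/7*(-4) + 2 = 20/7 + 2 = 34/7)
x(3 - 2)*r(103) = (-2 + (3 - 2))*(34/7) = (-2 + 1)*(34/7) = -1*34/7 = -34/7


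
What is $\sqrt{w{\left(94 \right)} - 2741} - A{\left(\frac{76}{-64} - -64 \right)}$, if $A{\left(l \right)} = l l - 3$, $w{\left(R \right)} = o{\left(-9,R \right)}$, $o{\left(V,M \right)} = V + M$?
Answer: $- \frac{1009257}{256} + 4 i \sqrt{166} \approx -3942.4 + 51.536 i$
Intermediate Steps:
$o{\left(V,M \right)} = M + V$
$w{\left(R \right)} = -9 + R$ ($w{\left(R \right)} = R - 9 = -9 + R$)
$A{\left(l \right)} = -3 + l^{2}$ ($A{\left(l \right)} = l^{2} - 3 = -3 + l^{2}$)
$\sqrt{w{\left(94 \right)} - 2741} - A{\left(\frac{76}{-64} - -64 \right)} = \sqrt{\left(-9 + 94\right) - 2741} - \left(-3 + \left(\frac{76}{-64} - -64\right)^{2}\right) = \sqrt{85 - 2741} - \left(-3 + \left(76 \left(- \frac{1}{64}\right) + 64\right)^{2}\right) = \sqrt{-2656} - \left(-3 + \left(- \frac{19}{16} + 64\right)^{2}\right) = 4 i \sqrt{166} - \left(-3 + \left(\frac{1005}{16}\right)^{2}\right) = 4 i \sqrt{166} - \left(-3 + \frac{1010025}{256}\right) = 4 i \sqrt{166} - \frac{1009257}{256} = - \frac{1009257}{256} + 4 i \sqrt{166}$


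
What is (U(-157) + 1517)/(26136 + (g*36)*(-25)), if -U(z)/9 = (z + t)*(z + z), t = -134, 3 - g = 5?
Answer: -820849/27936 ≈ -29.383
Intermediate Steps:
g = -2 (g = 3 - 1*5 = 3 - 5 = -2)
U(z) = -18*z*(-134 + z) (U(z) = -9*(z - 134)*(z + z) = -9*(-134 + z)*2*z = -18*z*(-134 + z))
(U(-157) + 1517)/(26136 + (g*36)*(-25)) = (18*(-157)*(134 - 1*(-157)) + 1517)/(26136 - 2*36*(-25)) = (18*(-157)*(134 + 157) + 1517)/(26136 - 72*(-25)) = (18*(-157)*291 + 1517)/(26136 + 1800) = (-822366 + 1517)/27936 = -820849*1/27936 = -820849/27936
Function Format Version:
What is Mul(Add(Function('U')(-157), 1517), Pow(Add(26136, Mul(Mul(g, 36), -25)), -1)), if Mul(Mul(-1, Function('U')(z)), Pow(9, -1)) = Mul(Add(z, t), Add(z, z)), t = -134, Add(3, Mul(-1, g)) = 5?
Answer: Rational(-820849, 27936) ≈ -29.383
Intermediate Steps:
g = -2 (g = Add(3, Mul(-1, 5)) = Add(3, -5) = -2)
Function('U')(z) = Mul(-18, z, Add(-134, z)) (Function('U')(z) = Mul(-9, Mul(Add(z, -134), Add(z, z))) = Mul(-9, Mul(Add(-134, z), Mul(2, z))) = Mul(-9, Mul(2, z, Add(-134, z))) = Mul(-18, z, Add(-134, z)))
Mul(Add(Function('U')(-157), 1517), Pow(Add(26136, Mul(Mul(g, 36), -25)), -1)) = Mul(Add(Mul(18, -157, Add(134, Mul(-1, -157))), 1517), Pow(Add(26136, Mul(Mul(-2, 36), -25)), -1)) = Mul(Add(Mul(18, -157, Add(134, 157)), 1517), Pow(Add(26136, Mul(-72, -25)), -1)) = Mul(Add(Mul(18, -157, 291), 1517), Pow(Add(26136, 1800), -1)) = Mul(Add(-822366, 1517), Pow(27936, -1)) = Mul(-820849, Rational(1, 27936)) = Rational(-820849, 27936)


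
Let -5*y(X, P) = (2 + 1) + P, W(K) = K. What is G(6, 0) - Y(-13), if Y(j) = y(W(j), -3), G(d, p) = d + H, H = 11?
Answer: 17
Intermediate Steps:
G(d, p) = 11 + d (G(d, p) = d + 11 = 11 + d)
y(X, P) = -⅗ - P/5 (y(X, P) = -((2 + 1) + P)/5 = -(3 + P)/5 = -⅗ - P/5)
Y(j) = 0 (Y(j) = -⅗ - ⅕*(-3) = -⅗ + ⅗ = 0)
G(6, 0) - Y(-13) = (11 + 6) - 1*0 = 17 + 0 = 17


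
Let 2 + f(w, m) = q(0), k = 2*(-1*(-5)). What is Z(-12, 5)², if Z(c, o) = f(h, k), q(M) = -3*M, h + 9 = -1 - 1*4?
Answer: 4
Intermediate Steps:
h = -14 (h = -9 + (-1 - 1*4) = -9 + (-1 - 4) = -9 - 5 = -14)
k = 10 (k = 2*5 = 10)
f(w, m) = -2 (f(w, m) = -2 - 3*0 = -2 + 0 = -2)
Z(c, o) = -2
Z(-12, 5)² = (-2)² = 4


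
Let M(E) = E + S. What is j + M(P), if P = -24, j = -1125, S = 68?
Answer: -1081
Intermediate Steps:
M(E) = 68 + E (M(E) = E + 68 = 68 + E)
j + M(P) = -1125 + (68 - 24) = -1125 + 44 = -1081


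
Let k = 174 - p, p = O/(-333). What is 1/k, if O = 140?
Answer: 333/58082 ≈ 0.0057333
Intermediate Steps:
p = -140/333 (p = 140/(-333) = 140*(-1/333) = -140/333 ≈ -0.42042)
k = 58082/333 (k = 174 - 1*(-140/333) = 174 + 140/333 = 58082/333 ≈ 174.42)
1/k = 1/(58082/333) = 333/58082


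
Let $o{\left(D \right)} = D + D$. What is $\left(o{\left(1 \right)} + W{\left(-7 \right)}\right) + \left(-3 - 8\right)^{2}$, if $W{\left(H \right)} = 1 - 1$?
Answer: $123$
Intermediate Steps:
$W{\left(H \right)} = 0$ ($W{\left(H \right)} = 1 - 1 = 0$)
$o{\left(D \right)} = 2 D$
$\left(o{\left(1 \right)} + W{\left(-7 \right)}\right) + \left(-3 - 8\right)^{2} = \left(2 \cdot 1 + 0\right) + \left(-3 - 8\right)^{2} = \left(2 + 0\right) + \left(-11\right)^{2} = 2 + 121 = 123$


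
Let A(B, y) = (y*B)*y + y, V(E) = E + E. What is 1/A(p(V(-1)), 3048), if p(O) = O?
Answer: -1/18577560 ≈ -5.3828e-8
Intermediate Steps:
V(E) = 2*E
A(B, y) = y + B*y² (A(B, y) = (B*y)*y + y = B*y² + y = y + B*y²)
1/A(p(V(-1)), 3048) = 1/(3048*(1 + (2*(-1))*3048)) = 1/(3048*(1 - 2*3048)) = 1/(3048*(1 - 6096)) = 1/(3048*(-6095)) = 1/(-18577560) = -1/18577560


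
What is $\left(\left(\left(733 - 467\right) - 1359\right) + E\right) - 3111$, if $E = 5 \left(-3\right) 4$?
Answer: $-4264$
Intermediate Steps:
$E = -60$ ($E = \left(-15\right) 4 = -60$)
$\left(\left(\left(733 - 467\right) - 1359\right) + E\right) - 3111 = \left(\left(\left(733 - 467\right) - 1359\right) - 60\right) - 3111 = \left(\left(266 - 1359\right) - 60\right) - 3111 = \left(-1093 - 60\right) - 3111 = -1153 - 3111 = -4264$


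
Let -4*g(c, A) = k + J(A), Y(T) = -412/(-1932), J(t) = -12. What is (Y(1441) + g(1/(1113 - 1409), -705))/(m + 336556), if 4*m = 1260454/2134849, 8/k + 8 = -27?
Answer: 33722074804/3470338361410725 ≈ 9.7172e-6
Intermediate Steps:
k = -8/35 (k = 8/(-8 - 27) = 8/(-35) = 8*(-1/35) = -8/35 ≈ -0.22857)
Y(T) = 103/483 (Y(T) = -412*(-1/1932) = 103/483)
m = 630227/4269698 (m = (1260454/2134849)/4 = (1260454*(1/2134849))/4 = (1/4)*(1260454/2134849) = 630227/4269698 ≈ 0.14760)
g(c, A) = 107/35 (g(c, A) = -(-8/35 - 12)/4 = -1/4*(-428/35) = 107/35)
(Y(1441) + g(1/(1113 - 1409), -705))/(m + 336556) = (103/483 + 107/35)/(630227/4269698 + 336556) = 7898/(2415*(1436993110315/4269698)) = (7898/2415)*(4269698/1436993110315) = 33722074804/3470338361410725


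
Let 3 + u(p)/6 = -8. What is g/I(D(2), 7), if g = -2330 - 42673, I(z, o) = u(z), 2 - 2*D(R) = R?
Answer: 15001/22 ≈ 681.86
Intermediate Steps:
u(p) = -66 (u(p) = -18 + 6*(-8) = -18 - 48 = -66)
D(R) = 1 - R/2
I(z, o) = -66
g = -45003
g/I(D(2), 7) = -45003/(-66) = -45003*(-1/66) = 15001/22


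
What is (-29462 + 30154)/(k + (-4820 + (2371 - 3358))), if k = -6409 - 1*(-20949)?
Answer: 692/8733 ≈ 0.079240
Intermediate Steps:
k = 14540 (k = -6409 + 20949 = 14540)
(-29462 + 30154)/(k + (-4820 + (2371 - 3358))) = (-29462 + 30154)/(14540 + (-4820 + (2371 - 3358))) = 692/(14540 + (-4820 - 987)) = 692/(14540 - 5807) = 692/8733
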